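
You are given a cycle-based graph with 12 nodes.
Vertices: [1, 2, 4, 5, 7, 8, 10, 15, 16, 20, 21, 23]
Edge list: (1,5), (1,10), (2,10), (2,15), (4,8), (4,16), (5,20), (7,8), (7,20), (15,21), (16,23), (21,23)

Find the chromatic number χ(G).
χ(G) = 2

Clique number ω(G) = 2 (lower bound: χ ≥ ω).
The graph is bipartite (no odd cycle), so 2 colors suffice: χ(G) = 2.
A valid 2-coloring: color 1: [4, 5, 7, 10, 15, 23]; color 2: [1, 2, 8, 16, 20, 21].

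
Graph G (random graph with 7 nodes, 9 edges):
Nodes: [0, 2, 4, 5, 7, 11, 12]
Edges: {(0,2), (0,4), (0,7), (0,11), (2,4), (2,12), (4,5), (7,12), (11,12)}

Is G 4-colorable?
A valid 4-coloring: color 1: [0, 5, 12]; color 2: [2, 7, 11]; color 3: [4].
(χ(G) = 3 ≤ 4.)

Yes, G is 4-colorable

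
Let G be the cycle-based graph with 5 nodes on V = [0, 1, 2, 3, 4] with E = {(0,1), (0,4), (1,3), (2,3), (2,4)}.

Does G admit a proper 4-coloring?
Yes, G is 4-colorable

A valid 4-coloring: color 1: [0, 2]; color 2: [1, 4]; color 3: [3].
(χ(G) = 3 ≤ 4.)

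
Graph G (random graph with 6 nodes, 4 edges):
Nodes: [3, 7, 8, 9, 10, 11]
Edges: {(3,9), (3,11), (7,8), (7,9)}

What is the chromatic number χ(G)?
χ(G) = 2

Clique number ω(G) = 2 (lower bound: χ ≥ ω).
The graph is bipartite (no odd cycle), so 2 colors suffice: χ(G) = 2.
A valid 2-coloring: color 1: [3, 7, 10]; color 2: [8, 9, 11].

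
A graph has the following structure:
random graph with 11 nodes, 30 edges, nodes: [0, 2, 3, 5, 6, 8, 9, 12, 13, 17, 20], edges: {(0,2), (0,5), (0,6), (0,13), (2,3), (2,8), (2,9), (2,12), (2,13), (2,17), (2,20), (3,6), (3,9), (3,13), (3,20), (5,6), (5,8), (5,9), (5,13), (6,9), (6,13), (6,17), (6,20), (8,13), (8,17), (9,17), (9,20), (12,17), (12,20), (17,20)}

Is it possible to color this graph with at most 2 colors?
The clique on vertices [2, 9, 17, 20] has size 4 > 2, so it alone needs 4 colors.

No, G is not 2-colorable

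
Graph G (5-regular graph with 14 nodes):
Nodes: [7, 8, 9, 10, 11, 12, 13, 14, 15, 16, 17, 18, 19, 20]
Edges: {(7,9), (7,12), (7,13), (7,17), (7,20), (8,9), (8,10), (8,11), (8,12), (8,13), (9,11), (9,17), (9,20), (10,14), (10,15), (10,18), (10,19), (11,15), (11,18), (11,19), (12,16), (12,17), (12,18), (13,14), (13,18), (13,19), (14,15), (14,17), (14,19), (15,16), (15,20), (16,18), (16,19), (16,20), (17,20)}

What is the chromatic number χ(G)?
Clique number ω(G) = 4 (lower bound: χ ≥ ω).
The clique on [7, 9, 17, 20] has size 4, forcing χ ≥ 4, and the coloring below uses 4 colors, so χ(G) = 4.
A valid 4-coloring: color 1: [9, 10, 13, 16]; color 2: [8, 15, 17, 18, 19]; color 3: [11, 12, 14, 20]; color 4: [7].

χ(G) = 4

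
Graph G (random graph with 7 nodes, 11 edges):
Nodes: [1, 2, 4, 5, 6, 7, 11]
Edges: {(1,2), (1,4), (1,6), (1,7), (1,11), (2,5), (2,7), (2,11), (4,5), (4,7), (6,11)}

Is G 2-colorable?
The clique on vertices [1, 2, 11] has size 3 > 2, so it alone needs 3 colors.

No, G is not 2-colorable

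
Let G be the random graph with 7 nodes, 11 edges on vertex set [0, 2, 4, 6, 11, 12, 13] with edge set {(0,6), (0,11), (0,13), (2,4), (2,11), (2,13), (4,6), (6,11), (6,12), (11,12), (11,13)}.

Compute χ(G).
Clique number ω(G) = 3 (lower bound: χ ≥ ω).
The clique on [0, 11, 13] has size 3, forcing χ ≥ 3, and the coloring below uses 3 colors, so χ(G) = 3.
A valid 3-coloring: color 1: [4, 11]; color 2: [6, 13]; color 3: [0, 2, 12].

χ(G) = 3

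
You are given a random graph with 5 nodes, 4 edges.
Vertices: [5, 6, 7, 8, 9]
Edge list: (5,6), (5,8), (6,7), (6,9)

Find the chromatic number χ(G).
χ(G) = 2

Clique number ω(G) = 2 (lower bound: χ ≥ ω).
The graph is bipartite (no odd cycle), so 2 colors suffice: χ(G) = 2.
A valid 2-coloring: color 1: [6, 8]; color 2: [5, 7, 9].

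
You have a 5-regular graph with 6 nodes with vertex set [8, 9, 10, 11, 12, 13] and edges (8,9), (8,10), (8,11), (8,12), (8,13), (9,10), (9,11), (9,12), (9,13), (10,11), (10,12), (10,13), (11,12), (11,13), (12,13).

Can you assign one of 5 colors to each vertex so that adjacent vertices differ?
The clique on vertices [8, 9, 10, 11, 12, 13] has size 6 > 5, so it alone needs 6 colors.

No, G is not 5-colorable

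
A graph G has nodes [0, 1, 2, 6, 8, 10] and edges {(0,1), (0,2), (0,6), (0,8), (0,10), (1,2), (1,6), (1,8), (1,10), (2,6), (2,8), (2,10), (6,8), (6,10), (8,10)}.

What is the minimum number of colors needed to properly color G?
Clique number ω(G) = 6 (lower bound: χ ≥ ω).
The clique on [0, 1, 2, 6, 8, 10] has size 6, forcing χ ≥ 6, and the coloring below uses 6 colors, so χ(G) = 6.
A valid 6-coloring: color 1: [1]; color 2: [6]; color 3: [0]; color 4: [10]; color 5: [8]; color 6: [2].

χ(G) = 6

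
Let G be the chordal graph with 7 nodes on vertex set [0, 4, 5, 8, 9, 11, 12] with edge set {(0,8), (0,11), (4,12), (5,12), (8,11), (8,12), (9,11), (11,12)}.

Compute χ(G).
Clique number ω(G) = 3 (lower bound: χ ≥ ω).
The clique on [0, 8, 11] has size 3, forcing χ ≥ 3, and the coloring below uses 3 colors, so χ(G) = 3.
A valid 3-coloring: color 1: [4, 5, 11]; color 2: [0, 9, 12]; color 3: [8].

χ(G) = 3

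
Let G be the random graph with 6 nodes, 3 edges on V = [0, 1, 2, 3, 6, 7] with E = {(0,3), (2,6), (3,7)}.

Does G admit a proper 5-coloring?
Yes, G is 5-colorable

A valid 5-coloring: color 1: [1, 2, 3]; color 2: [0, 6, 7].
(χ(G) = 2 ≤ 5.)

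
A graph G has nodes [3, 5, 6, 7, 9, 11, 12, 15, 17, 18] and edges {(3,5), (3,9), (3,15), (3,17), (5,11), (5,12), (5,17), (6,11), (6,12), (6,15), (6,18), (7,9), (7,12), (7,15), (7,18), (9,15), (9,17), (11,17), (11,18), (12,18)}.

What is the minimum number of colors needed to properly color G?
χ(G) = 4

Clique number ω(G) = 3 (lower bound: χ ≥ ω).
Suppose a proper 3-coloring c exists. The clique [3, 5, 17] takes 3 distinct colors; by symmetry let c(3) = 1, c(5) = 2, c(17) = 3.
- Vertex 9: neighbors [3, 17] already have colors [1, 3] ⇒ c(9) = 2.
- Vertex 11: neighbors [5, 17] already have colors [2, 3] ⇒ c(11) = 1.
- Vertex 15: neighbors [3, 9] already have colors [1, 2] ⇒ c(15) = 3.
- Vertex 6: neighbors [11, 15] already have colors [1, 3] ⇒ c(6) = 2.
- Vertex 7: neighbors [9, 15] already have colors [2, 3] ⇒ c(7) = 1.
- Vertex 12: neighbors [7, 5] already have colors [1, 2] ⇒ c(12) = 3.
- Vertex 18: neighbors [7, 6, 12] already have colors [1, 2, 3] — all 3 colors blocked. Contradiction.
The forced assignments end in a contradiction, so G has no proper 3-coloring (χ ≥ 4).
The coloring below uses 4 colors, so χ(G) = 4.
A valid 4-coloring: color 1: [12, 15, 17]; color 2: [3, 7, 11]; color 3: [5, 9, 18]; color 4: [6].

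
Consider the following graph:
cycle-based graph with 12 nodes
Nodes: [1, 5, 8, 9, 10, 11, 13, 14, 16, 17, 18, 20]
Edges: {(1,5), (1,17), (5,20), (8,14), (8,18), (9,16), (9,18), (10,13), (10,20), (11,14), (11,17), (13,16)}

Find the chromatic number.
χ(G) = 2

Clique number ω(G) = 2 (lower bound: χ ≥ ω).
The graph is bipartite (no odd cycle), so 2 colors suffice: χ(G) = 2.
A valid 2-coloring: color 1: [1, 8, 9, 11, 13, 20]; color 2: [5, 10, 14, 16, 17, 18].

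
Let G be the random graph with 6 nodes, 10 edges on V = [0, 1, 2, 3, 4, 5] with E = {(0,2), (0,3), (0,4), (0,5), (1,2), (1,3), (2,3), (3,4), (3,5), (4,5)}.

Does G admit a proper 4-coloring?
A valid 4-coloring: color 1: [3]; color 2: [0, 1]; color 3: [2, 4]; color 4: [5].
(χ(G) = 4 ≤ 4.)

Yes, G is 4-colorable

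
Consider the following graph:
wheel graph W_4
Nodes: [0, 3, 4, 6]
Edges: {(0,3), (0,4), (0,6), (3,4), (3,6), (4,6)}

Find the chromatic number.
χ(G) = 4

Clique number ω(G) = 4 (lower bound: χ ≥ ω).
The clique on [0, 3, 4, 6] has size 4, forcing χ ≥ 4, and the coloring below uses 4 colors, so χ(G) = 4.
A valid 4-coloring: color 1: [3]; color 2: [0]; color 3: [6]; color 4: [4].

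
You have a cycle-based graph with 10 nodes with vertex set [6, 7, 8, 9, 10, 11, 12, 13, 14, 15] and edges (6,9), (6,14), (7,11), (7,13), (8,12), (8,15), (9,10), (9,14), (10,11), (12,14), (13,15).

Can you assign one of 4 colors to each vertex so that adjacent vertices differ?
A valid 4-coloring: color 1: [7, 8, 10, 14]; color 2: [9, 11, 12, 15]; color 3: [6, 13].
(χ(G) = 3 ≤ 4.)

Yes, G is 4-colorable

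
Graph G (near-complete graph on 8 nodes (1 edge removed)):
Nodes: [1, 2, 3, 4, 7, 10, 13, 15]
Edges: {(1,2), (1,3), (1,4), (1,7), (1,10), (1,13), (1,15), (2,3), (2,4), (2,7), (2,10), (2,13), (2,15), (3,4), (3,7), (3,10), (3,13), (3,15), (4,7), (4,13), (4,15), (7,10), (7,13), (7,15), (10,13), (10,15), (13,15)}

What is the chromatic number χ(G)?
Clique number ω(G) = 7 (lower bound: χ ≥ ω).
The clique on [1, 2, 3, 7, 10, 13, 15] has size 7, forcing χ ≥ 7, and the coloring below uses 7 colors, so χ(G) = 7.
A valid 7-coloring: color 1: [2]; color 2: [15]; color 3: [3]; color 4: [1]; color 5: [13]; color 6: [7]; color 7: [4, 10].

χ(G) = 7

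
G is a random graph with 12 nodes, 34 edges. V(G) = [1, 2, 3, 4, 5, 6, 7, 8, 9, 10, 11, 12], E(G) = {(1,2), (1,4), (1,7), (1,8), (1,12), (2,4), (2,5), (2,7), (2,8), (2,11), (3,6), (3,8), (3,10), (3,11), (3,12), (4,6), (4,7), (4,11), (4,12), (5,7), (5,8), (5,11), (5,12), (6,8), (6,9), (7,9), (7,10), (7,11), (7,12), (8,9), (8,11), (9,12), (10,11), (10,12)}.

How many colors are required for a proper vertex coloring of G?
Clique number ω(G) = 4 (lower bound: χ ≥ ω).
Suppose a proper 4-coloring c exists. The clique [1, 2, 4, 7] takes 4 distinct colors; by symmetry let c(1) = 1, c(2) = 2, c(4) = 3, c(7) = 4.
- Vertex 11: neighbors [2, 4, 7] already have colors [2, 3, 4] ⇒ c(11) = 1.
- Vertex 12: neighbors [1, 4, 7] already have colors [1, 3, 4] ⇒ c(12) = 2.
- Vertex 5: neighbors [11, 2, 7] already have colors [1, 2, 4] ⇒ c(5) = 3.
- Vertex 8: neighbors [1, 2, 5] already have colors [1, 2, 3] ⇒ c(8) = 4.
- Vertex 3: neighbors [11, 12, 8] already have colors [1, 2, 4] ⇒ c(3) = 3.
- Vertex 10: neighbors [11, 12, 3, 7] already have colors [1, 2, 3, 4] — all 4 colors blocked. Contradiction.
The forced assignments end in a contradiction, so G has no proper 4-coloring (χ ≥ 5).
The coloring below uses 5 colors, so χ(G) = 5.
A valid 5-coloring: color 1: [7, 8]; color 2: [2, 6, 12]; color 3: [3, 4, 5, 9]; color 4: [1, 11]; color 5: [10].

χ(G) = 5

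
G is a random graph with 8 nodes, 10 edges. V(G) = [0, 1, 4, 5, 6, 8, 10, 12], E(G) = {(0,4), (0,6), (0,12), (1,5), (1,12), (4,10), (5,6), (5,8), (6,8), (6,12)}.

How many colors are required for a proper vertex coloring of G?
Clique number ω(G) = 3 (lower bound: χ ≥ ω).
The clique on [5, 6, 8] has size 3, forcing χ ≥ 3, and the coloring below uses 3 colors, so χ(G) = 3.
A valid 3-coloring: color 1: [1, 4, 6]; color 2: [5, 10, 12]; color 3: [0, 8].

χ(G) = 3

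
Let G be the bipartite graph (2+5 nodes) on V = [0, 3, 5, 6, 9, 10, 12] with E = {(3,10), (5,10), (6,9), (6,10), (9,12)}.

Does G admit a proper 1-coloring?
Edge (9,12) forces its endpoints to differ, so 1 color is not enough.

No, G is not 1-colorable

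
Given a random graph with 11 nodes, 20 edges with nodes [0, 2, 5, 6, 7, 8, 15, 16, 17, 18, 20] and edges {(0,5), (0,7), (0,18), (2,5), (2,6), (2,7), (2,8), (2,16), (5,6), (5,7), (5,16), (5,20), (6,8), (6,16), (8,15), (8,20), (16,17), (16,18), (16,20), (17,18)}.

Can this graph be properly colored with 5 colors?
Yes, G is 5-colorable

A valid 5-coloring: color 1: [7, 8, 16]; color 2: [5, 15, 18]; color 3: [0, 2, 17, 20]; color 4: [6].
(χ(G) = 4 ≤ 5.)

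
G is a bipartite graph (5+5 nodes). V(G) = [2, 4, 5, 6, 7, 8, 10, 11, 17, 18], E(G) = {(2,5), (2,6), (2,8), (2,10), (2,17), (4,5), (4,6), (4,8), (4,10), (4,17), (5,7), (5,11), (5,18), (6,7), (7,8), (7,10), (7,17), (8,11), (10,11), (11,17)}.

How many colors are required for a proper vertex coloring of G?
χ(G) = 2

Clique number ω(G) = 2 (lower bound: χ ≥ ω).
The graph is bipartite (no odd cycle), so 2 colors suffice: χ(G) = 2.
A valid 2-coloring: color 1: [5, 6, 8, 10, 17]; color 2: [2, 4, 7, 11, 18].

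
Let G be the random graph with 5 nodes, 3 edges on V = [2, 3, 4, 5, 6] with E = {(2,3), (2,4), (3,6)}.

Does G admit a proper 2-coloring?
Yes, G is 2-colorable

A valid 2-coloring: color 1: [2, 5, 6]; color 2: [3, 4].
(χ(G) = 2 ≤ 2.)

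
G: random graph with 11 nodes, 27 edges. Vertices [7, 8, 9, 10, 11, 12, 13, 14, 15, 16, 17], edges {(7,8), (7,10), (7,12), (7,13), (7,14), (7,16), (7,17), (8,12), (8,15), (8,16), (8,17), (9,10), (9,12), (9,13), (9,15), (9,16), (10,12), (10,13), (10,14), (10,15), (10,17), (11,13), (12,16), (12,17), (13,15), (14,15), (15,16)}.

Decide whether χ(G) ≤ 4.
A valid 4-coloring: color 1: [8, 10, 11]; color 2: [7, 9]; color 3: [12, 15]; color 4: [13, 14, 16, 17].
(χ(G) = 4 ≤ 4.)

Yes, G is 4-colorable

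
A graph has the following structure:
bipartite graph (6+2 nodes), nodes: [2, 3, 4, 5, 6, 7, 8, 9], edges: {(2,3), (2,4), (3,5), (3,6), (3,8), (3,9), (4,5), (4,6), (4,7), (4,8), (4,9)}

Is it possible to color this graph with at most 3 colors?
Yes, G is 3-colorable

A valid 3-coloring: color 1: [3, 4]; color 2: [2, 5, 6, 7, 8, 9].
(χ(G) = 2 ≤ 3.)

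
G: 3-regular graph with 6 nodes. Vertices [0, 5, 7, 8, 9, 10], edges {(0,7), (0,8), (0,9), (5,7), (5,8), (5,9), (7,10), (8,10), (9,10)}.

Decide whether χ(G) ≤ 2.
A valid 2-coloring: color 1: [7, 8, 9]; color 2: [0, 5, 10].
(χ(G) = 2 ≤ 2.)

Yes, G is 2-colorable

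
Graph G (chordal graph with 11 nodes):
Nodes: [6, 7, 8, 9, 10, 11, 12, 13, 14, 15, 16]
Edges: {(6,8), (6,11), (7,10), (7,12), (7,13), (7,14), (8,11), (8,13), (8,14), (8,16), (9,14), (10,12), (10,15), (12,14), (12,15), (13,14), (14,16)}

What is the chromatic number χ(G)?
Clique number ω(G) = 3 (lower bound: χ ≥ ω).
The clique on [6, 8, 11] has size 3, forcing χ ≥ 3, and the coloring below uses 3 colors, so χ(G) = 3.
A valid 3-coloring: color 1: [6, 10, 14]; color 2: [7, 8, 9, 15]; color 3: [11, 12, 13, 16].

χ(G) = 3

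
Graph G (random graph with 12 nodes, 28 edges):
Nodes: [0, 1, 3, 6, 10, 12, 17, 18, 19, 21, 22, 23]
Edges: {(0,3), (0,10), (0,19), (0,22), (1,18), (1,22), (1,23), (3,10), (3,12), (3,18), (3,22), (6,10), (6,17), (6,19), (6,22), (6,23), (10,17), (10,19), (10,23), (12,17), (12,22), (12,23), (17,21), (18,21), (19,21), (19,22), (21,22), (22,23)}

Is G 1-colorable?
The clique on vertices [6, 10, 17] has size 3 > 1, so it alone needs 3 colors.

No, G is not 1-colorable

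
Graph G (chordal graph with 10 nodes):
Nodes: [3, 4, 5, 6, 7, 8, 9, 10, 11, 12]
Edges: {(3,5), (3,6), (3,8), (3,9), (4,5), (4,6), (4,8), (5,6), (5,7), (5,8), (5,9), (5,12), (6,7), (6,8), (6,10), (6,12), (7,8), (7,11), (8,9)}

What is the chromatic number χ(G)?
Clique number ω(G) = 4 (lower bound: χ ≥ ω).
The clique on [3, 5, 8, 9] has size 4, forcing χ ≥ 4, and the coloring below uses 4 colors, so χ(G) = 4.
A valid 4-coloring: color 1: [5, 10, 11]; color 2: [6, 9]; color 3: [8, 12]; color 4: [3, 4, 7].

χ(G) = 4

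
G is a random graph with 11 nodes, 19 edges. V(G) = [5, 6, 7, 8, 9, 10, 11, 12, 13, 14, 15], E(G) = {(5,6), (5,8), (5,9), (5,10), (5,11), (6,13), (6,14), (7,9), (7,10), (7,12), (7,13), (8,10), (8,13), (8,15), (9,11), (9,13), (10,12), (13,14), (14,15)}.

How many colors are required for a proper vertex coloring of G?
Clique number ω(G) = 3 (lower bound: χ ≥ ω).
The clique on [5, 8, 10] has size 3, forcing χ ≥ 3, and the coloring below uses 3 colors, so χ(G) = 3.
A valid 3-coloring: color 1: [5, 12, 13, 15]; color 2: [7, 8, 11, 14]; color 3: [6, 9, 10].

χ(G) = 3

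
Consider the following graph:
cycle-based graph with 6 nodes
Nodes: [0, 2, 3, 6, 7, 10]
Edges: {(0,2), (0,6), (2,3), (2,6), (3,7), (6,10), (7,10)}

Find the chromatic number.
χ(G) = 3

Clique number ω(G) = 3 (lower bound: χ ≥ ω).
The clique on [0, 2, 6] has size 3, forcing χ ≥ 3, and the coloring below uses 3 colors, so χ(G) = 3.
A valid 3-coloring: color 1: [6, 7]; color 2: [2, 10]; color 3: [0, 3].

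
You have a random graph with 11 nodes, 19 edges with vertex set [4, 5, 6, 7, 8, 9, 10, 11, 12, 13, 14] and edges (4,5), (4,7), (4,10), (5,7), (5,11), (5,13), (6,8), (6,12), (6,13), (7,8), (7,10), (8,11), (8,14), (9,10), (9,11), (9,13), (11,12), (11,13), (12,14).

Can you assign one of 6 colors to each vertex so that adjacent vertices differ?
A valid 6-coloring: color 1: [6, 7, 11, 14]; color 2: [5, 8, 9, 12]; color 3: [4, 13]; color 4: [10].
(χ(G) = 4 ≤ 6.)

Yes, G is 6-colorable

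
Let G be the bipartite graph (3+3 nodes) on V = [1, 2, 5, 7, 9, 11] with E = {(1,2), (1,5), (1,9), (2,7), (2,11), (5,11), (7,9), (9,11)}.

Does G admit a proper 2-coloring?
A valid 2-coloring: color 1: [2, 5, 9]; color 2: [1, 7, 11].
(χ(G) = 2 ≤ 2.)

Yes, G is 2-colorable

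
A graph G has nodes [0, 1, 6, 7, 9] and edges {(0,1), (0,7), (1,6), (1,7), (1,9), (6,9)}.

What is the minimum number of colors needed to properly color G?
χ(G) = 3

Clique number ω(G) = 3 (lower bound: χ ≥ ω).
The clique on [0, 1, 7] has size 3, forcing χ ≥ 3, and the coloring below uses 3 colors, so χ(G) = 3.
A valid 3-coloring: color 1: [1]; color 2: [7, 9]; color 3: [0, 6].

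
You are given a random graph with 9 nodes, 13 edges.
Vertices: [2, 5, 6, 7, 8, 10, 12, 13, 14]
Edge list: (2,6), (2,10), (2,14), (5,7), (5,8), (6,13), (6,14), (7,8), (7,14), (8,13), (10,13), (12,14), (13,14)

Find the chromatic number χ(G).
Clique number ω(G) = 3 (lower bound: χ ≥ ω).
The clique on [5, 7, 8] has size 3, forcing χ ≥ 3, and the coloring below uses 3 colors, so χ(G) = 3.
A valid 3-coloring: color 1: [8, 10, 14]; color 2: [2, 7, 12, 13]; color 3: [5, 6].

χ(G) = 3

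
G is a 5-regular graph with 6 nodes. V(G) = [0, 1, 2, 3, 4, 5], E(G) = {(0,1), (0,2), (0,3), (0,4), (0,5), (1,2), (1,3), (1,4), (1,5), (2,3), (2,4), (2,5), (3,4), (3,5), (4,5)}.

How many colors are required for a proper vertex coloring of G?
χ(G) = 6

Clique number ω(G) = 6 (lower bound: χ ≥ ω).
The clique on [0, 1, 2, 3, 4, 5] has size 6, forcing χ ≥ 6, and the coloring below uses 6 colors, so χ(G) = 6.
A valid 6-coloring: color 1: [4]; color 2: [3]; color 3: [0]; color 4: [2]; color 5: [5]; color 6: [1].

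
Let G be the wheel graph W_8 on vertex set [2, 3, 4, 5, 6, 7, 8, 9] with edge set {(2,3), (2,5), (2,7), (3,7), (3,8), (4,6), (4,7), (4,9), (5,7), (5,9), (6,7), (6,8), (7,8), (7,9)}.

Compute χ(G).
Clique number ω(G) = 3 (lower bound: χ ≥ ω).
Odd cycle [9, 4, 6, 8, 3, 2, 5] needs 3 colors (χ ≥ 3).
Vertex 7 is adjacent to every vertex of [2, 3, 4, 5, 6, 8, 9], which already need 3 colors among themselves, so 7 needs a new color (χ ≥ 4).
The coloring below uses 4 colors, so χ(G) = 4.
A valid 4-coloring: color 1: [7]; color 2: [2, 6, 9]; color 3: [4, 5, 8]; color 4: [3].

χ(G) = 4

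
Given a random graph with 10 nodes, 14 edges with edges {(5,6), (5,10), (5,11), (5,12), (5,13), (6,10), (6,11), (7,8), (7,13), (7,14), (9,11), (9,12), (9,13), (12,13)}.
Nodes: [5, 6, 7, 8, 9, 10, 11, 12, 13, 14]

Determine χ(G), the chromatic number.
Clique number ω(G) = 3 (lower bound: χ ≥ ω).
The clique on [5, 12, 13] has size 3, forcing χ ≥ 3, and the coloring below uses 3 colors, so χ(G) = 3.
A valid 3-coloring: color 1: [5, 7, 9]; color 2: [6, 8, 13, 14]; color 3: [10, 11, 12].

χ(G) = 3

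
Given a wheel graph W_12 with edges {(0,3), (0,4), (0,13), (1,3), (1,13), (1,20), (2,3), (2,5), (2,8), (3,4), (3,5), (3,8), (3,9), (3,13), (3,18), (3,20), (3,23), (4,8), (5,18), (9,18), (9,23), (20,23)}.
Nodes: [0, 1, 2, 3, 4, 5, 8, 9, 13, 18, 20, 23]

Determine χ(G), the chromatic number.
χ(G) = 4

Clique number ω(G) = 3 (lower bound: χ ≥ ω).
Odd cycle [1, 13, 0, 4, 8, 2, 5, 18, 9, 23, 20] needs 3 colors (χ ≥ 3).
Vertex 3 is adjacent to every vertex of [0, 1, 2, 4, 5, 8, 9, 13, 18, 20, 23], which already need 3 colors among themselves, so 3 needs a new color (χ ≥ 4).
The coloring below uses 4 colors, so χ(G) = 4.
A valid 4-coloring: color 1: [3]; color 2: [0, 1, 5, 8, 23]; color 3: [2, 4, 13, 18, 20]; color 4: [9].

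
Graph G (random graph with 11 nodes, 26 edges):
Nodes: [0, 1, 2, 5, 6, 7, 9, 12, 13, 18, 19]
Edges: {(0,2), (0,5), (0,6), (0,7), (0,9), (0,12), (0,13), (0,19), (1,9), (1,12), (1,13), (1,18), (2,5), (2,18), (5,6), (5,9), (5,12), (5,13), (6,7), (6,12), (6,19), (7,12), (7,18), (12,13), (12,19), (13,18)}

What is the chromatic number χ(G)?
χ(G) = 4

Clique number ω(G) = 4 (lower bound: χ ≥ ω).
The clique on [0, 6, 12, 19] has size 4, forcing χ ≥ 4, and the coloring below uses 4 colors, so χ(G) = 4.
A valid 4-coloring: color 1: [0, 1]; color 2: [9, 12, 18]; color 3: [5, 7, 19]; color 4: [2, 6, 13].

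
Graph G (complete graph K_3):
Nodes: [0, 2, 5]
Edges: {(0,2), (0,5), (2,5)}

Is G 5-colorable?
Yes, G is 5-colorable

A valid 5-coloring: color 1: [2]; color 2: [5]; color 3: [0].
(χ(G) = 3 ≤ 5.)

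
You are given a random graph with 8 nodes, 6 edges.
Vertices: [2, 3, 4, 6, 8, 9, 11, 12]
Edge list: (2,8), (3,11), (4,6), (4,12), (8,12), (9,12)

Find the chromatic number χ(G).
Clique number ω(G) = 2 (lower bound: χ ≥ ω).
The graph is bipartite (no odd cycle), so 2 colors suffice: χ(G) = 2.
A valid 2-coloring: color 1: [2, 3, 6, 12]; color 2: [4, 8, 9, 11].

χ(G) = 2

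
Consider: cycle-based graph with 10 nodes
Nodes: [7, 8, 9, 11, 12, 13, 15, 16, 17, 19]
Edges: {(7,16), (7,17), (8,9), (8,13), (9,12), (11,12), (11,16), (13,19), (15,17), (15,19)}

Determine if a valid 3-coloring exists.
A valid 3-coloring: color 1: [8, 12, 16, 17, 19]; color 2: [7, 9, 11, 13, 15].
(χ(G) = 2 ≤ 3.)

Yes, G is 3-colorable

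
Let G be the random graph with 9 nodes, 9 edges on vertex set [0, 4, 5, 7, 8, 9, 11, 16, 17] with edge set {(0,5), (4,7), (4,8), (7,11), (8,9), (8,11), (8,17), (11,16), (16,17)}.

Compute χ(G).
Clique number ω(G) = 2 (lower bound: χ ≥ ω).
The graph is bipartite (no odd cycle), so 2 colors suffice: χ(G) = 2.
A valid 2-coloring: color 1: [0, 7, 8, 16]; color 2: [4, 5, 9, 11, 17].

χ(G) = 2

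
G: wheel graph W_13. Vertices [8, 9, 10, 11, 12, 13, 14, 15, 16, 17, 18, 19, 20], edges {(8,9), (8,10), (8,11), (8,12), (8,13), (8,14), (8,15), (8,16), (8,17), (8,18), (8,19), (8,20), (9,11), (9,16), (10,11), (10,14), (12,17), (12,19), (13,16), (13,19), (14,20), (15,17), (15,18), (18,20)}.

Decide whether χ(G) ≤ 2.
No, G is not 2-colorable

The clique on vertices [8, 9, 16] has size 3 > 2, so it alone needs 3 colors.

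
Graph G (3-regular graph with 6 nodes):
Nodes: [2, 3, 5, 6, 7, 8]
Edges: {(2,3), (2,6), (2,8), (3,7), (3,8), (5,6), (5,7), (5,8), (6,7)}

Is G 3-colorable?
Yes, G is 3-colorable

A valid 3-coloring: color 1: [3, 5]; color 2: [6, 8]; color 3: [2, 7].
(χ(G) = 3 ≤ 3.)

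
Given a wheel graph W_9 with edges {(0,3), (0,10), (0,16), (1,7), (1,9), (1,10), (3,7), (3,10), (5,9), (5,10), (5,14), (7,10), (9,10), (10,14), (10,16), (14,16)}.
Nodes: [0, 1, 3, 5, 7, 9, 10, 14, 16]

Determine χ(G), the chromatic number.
χ(G) = 3

Clique number ω(G) = 3 (lower bound: χ ≥ ω).
The clique on [0, 10, 16] has size 3, forcing χ ≥ 3, and the coloring below uses 3 colors, so χ(G) = 3.
A valid 3-coloring: color 1: [10]; color 2: [0, 7, 9, 14]; color 3: [1, 3, 5, 16].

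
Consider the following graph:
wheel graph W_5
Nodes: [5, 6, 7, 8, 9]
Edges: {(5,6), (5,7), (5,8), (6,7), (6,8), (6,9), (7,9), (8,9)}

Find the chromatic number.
Clique number ω(G) = 3 (lower bound: χ ≥ ω).
The clique on [6, 8, 9] has size 3, forcing χ ≥ 3, and the coloring below uses 3 colors, so χ(G) = 3.
A valid 3-coloring: color 1: [6]; color 2: [7, 8]; color 3: [5, 9].

χ(G) = 3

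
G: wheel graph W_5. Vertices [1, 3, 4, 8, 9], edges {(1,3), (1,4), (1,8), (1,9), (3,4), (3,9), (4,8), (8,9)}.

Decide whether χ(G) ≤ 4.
Yes, G is 4-colorable

A valid 4-coloring: color 1: [1]; color 2: [3, 8]; color 3: [4, 9].
(χ(G) = 3 ≤ 4.)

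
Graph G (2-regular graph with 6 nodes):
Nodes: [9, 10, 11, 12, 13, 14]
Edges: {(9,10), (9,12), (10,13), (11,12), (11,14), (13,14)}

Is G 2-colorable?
A valid 2-coloring: color 1: [10, 12, 14]; color 2: [9, 11, 13].
(χ(G) = 2 ≤ 2.)

Yes, G is 2-colorable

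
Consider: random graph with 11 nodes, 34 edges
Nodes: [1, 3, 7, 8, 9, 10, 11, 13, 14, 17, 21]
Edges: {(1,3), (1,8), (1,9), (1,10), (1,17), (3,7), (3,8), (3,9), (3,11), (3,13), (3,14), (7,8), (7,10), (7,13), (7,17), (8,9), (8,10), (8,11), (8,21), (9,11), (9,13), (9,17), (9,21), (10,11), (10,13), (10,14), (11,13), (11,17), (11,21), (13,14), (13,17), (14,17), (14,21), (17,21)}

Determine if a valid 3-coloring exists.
The clique on vertices [9, 11, 17, 21] has size 4 > 3, so it alone needs 4 colors.

No, G is not 3-colorable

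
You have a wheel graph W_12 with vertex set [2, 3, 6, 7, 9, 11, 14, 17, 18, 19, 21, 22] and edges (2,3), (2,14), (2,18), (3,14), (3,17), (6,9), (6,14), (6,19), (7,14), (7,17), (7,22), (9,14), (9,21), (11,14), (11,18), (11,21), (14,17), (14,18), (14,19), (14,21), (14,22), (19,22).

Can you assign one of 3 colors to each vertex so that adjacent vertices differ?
Odd cycle [22, 7, 17, 3, 2, 18, 11, 21, 9, 6, 19] needs 3 colors (χ ≥ 3).
Vertex 14 is adjacent to every vertex of [2, 3, 6, 7, 9, 11, 17, 18, 19, 21, 22], which already need 3 colors among themselves, so 14 needs a new color (χ ≥ 4).
Hence χ(G) ≥ 4 > 3, so no proper 3-coloring exists.

No, G is not 3-colorable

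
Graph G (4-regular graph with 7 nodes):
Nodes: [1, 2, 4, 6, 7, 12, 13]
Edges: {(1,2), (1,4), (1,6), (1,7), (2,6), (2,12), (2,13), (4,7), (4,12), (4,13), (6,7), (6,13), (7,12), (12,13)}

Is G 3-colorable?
Suppose a proper 3-coloring c exists. The clique [1, 2, 6] takes 3 distinct colors; by symmetry let c(1) = 1, c(2) = 2, c(6) = 3.
- Vertex 7: neighbors [1, 6] already have colors [1, 3] ⇒ c(7) = 2.
- Vertex 4: neighbors [1, 7] already have colors [1, 2] ⇒ c(4) = 3.
- Vertex 12: neighbors [2, 4] already have colors [2, 3] ⇒ c(12) = 1.
- Vertex 13: neighbors [12, 2, 4] already have colors [1, 2, 3] — all 3 colors blocked. Contradiction.
The forced assignments end in a contradiction, so G has no proper 3-coloring (χ ≥ 4).

No, G is not 3-colorable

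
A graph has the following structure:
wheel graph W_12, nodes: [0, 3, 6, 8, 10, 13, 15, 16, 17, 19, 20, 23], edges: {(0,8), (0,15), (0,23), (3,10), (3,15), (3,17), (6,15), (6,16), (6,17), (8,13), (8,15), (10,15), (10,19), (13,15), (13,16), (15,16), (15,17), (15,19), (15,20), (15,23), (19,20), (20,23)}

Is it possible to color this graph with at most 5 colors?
A valid 5-coloring: color 1: [15]; color 2: [0, 3, 6, 13, 20]; color 3: [8, 10, 16, 17, 23]; color 4: [19].
(χ(G) = 4 ≤ 5.)

Yes, G is 5-colorable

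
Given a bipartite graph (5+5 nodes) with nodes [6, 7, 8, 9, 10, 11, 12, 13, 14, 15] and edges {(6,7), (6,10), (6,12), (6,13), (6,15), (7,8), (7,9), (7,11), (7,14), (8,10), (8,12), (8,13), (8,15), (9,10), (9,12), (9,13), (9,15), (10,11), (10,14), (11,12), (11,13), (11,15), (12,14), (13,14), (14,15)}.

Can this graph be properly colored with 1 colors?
Edge (6,7) forces its endpoints to differ, so 1 color is not enough.

No, G is not 1-colorable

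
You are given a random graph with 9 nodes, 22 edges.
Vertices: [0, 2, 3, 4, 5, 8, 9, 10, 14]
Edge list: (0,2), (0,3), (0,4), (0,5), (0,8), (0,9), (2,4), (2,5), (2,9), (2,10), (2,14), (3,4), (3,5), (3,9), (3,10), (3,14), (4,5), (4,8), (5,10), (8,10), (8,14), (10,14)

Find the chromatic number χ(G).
χ(G) = 4

Clique number ω(G) = 4 (lower bound: χ ≥ ω).
The clique on [0, 2, 4, 5] has size 4, forcing χ ≥ 4, and the coloring below uses 4 colors, so χ(G) = 4.
A valid 4-coloring: color 1: [2, 3, 8]; color 2: [0, 10]; color 3: [5, 9, 14]; color 4: [4].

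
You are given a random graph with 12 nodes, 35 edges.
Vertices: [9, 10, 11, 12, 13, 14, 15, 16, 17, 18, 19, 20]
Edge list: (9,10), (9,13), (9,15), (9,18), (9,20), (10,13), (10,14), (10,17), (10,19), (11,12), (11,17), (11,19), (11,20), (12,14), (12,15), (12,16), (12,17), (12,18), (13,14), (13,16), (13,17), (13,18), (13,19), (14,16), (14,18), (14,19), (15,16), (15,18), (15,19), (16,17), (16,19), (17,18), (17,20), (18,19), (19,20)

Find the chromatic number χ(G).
χ(G) = 4

Clique number ω(G) = 4 (lower bound: χ ≥ ω).
The clique on [13, 14, 16, 19] has size 4, forcing χ ≥ 4, and the coloring below uses 4 colors, so χ(G) = 4.
A valid 4-coloring: color 1: [9, 17, 19]; color 2: [12, 13, 20]; color 3: [10, 11, 16, 18]; color 4: [14, 15].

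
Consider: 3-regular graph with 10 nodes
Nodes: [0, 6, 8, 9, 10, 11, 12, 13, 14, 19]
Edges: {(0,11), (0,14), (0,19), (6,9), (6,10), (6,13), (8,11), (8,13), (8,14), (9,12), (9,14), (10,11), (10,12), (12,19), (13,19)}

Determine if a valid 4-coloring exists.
A valid 4-coloring: color 1: [11, 12, 13, 14]; color 2: [0, 8, 9, 10]; color 3: [6, 19].
(χ(G) = 3 ≤ 4.)

Yes, G is 4-colorable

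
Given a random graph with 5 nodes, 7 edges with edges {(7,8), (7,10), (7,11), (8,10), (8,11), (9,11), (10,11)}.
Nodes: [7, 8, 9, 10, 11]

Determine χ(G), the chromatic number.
Clique number ω(G) = 4 (lower bound: χ ≥ ω).
The clique on [7, 8, 10, 11] has size 4, forcing χ ≥ 4, and the coloring below uses 4 colors, so χ(G) = 4.
A valid 4-coloring: color 1: [11]; color 2: [8, 9]; color 3: [7]; color 4: [10].

χ(G) = 4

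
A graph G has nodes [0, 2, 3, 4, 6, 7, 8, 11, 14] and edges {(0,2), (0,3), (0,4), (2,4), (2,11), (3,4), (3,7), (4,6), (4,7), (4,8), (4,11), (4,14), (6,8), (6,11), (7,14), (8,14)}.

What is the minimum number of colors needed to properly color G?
χ(G) = 3

Clique number ω(G) = 3 (lower bound: χ ≥ ω).
The clique on [0, 2, 4] has size 3, forcing χ ≥ 3, and the coloring below uses 3 colors, so χ(G) = 3.
A valid 3-coloring: color 1: [4]; color 2: [0, 7, 8, 11]; color 3: [2, 3, 6, 14].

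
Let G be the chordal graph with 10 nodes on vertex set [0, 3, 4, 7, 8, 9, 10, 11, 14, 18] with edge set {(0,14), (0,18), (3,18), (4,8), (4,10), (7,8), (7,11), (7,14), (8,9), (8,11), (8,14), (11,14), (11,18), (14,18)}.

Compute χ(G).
Clique number ω(G) = 4 (lower bound: χ ≥ ω).
The clique on [7, 8, 11, 14] has size 4, forcing χ ≥ 4, and the coloring below uses 4 colors, so χ(G) = 4.
A valid 4-coloring: color 1: [3, 4, 9, 14]; color 2: [8, 10, 18]; color 3: [0, 11]; color 4: [7].

χ(G) = 4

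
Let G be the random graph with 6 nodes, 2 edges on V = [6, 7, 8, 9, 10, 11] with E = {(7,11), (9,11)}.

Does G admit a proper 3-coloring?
Yes, G is 3-colorable

A valid 3-coloring: color 1: [6, 8, 10, 11]; color 2: [7, 9].
(χ(G) = 2 ≤ 3.)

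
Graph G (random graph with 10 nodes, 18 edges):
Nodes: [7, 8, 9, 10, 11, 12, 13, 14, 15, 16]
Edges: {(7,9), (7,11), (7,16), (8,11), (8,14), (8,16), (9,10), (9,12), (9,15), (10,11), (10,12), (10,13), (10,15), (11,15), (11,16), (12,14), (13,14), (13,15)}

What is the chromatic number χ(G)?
χ(G) = 3

Clique number ω(G) = 3 (lower bound: χ ≥ ω).
The clique on [7, 11, 16] has size 3, forcing χ ≥ 3, and the coloring below uses 3 colors, so χ(G) = 3.
A valid 3-coloring: color 1: [10, 14, 16]; color 2: [9, 11, 13]; color 3: [7, 8, 12, 15].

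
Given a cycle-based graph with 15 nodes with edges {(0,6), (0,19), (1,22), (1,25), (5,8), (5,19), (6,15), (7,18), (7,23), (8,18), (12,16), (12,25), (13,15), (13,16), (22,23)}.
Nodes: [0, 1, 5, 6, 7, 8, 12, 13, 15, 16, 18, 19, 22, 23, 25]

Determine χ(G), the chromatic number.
χ(G) = 3

Clique number ω(G) = 2 (lower bound: χ ≥ ω).
Odd cycle [16, 12, 25, 1, 22, 23, 7, 18, 8, 5, 19, 0, 6, 15, 13] needs 3 colors (χ ≥ 3).
The coloring below uses 3 colors, so χ(G) = 3.
A valid 3-coloring: color 1: [7, 8, 15, 16, 19, 22, 25]; color 2: [0, 1, 5, 12, 13, 18, 23]; color 3: [6].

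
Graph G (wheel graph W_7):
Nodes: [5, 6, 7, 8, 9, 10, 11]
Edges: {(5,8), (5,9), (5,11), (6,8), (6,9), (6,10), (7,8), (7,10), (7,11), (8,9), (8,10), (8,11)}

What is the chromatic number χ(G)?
Clique number ω(G) = 3 (lower bound: χ ≥ ω).
The clique on [6, 8, 10] has size 3, forcing χ ≥ 3, and the coloring below uses 3 colors, so χ(G) = 3.
A valid 3-coloring: color 1: [8]; color 2: [9, 10, 11]; color 3: [5, 6, 7].

χ(G) = 3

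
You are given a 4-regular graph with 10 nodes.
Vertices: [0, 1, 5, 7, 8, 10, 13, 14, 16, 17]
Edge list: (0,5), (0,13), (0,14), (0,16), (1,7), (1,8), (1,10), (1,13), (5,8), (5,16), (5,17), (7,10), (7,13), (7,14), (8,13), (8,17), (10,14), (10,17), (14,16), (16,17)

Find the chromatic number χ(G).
χ(G) = 4

Clique number ω(G) = 3 (lower bound: χ ≥ ω).
Suppose a proper 3-coloring c exists. The clique [0, 5, 16] takes 3 distinct colors; by symmetry let c(0) = 1, c(5) = 2, c(16) = 3.
- Vertex 14: neighbors [0, 16] already have colors [1, 3] ⇒ c(14) = 2.
- Vertex 17: neighbors [5, 16] already have colors [2, 3] ⇒ c(17) = 1.
- Vertex 8: neighbors [17, 5] already have colors [1, 2] ⇒ c(8) = 3.
- Vertex 10: neighbors [17, 14] already have colors [1, 2] ⇒ c(10) = 3.
- Vertex 7: neighbors [14, 10] already have colors [2, 3] ⇒ c(7) = 1.
- Vertex 1: neighbors [7, 8] already have colors [1, 3] ⇒ c(1) = 2.
- Vertex 13: neighbors [0, 1, 8] already have colors [1, 2, 3] — all 3 colors blocked. Contradiction.
The forced assignments end in a contradiction, so G has no proper 3-coloring (χ ≥ 4).
The coloring below uses 4 colors, so χ(G) = 4.
A valid 4-coloring: color 1: [0, 7, 17]; color 2: [5, 13, 14]; color 3: [8, 10, 16]; color 4: [1].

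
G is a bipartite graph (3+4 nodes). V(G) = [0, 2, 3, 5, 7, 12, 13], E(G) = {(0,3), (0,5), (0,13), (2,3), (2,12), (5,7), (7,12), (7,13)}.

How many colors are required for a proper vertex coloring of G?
χ(G) = 2

Clique number ω(G) = 2 (lower bound: χ ≥ ω).
The graph is bipartite (no odd cycle), so 2 colors suffice: χ(G) = 2.
A valid 2-coloring: color 1: [0, 2, 7]; color 2: [3, 5, 12, 13].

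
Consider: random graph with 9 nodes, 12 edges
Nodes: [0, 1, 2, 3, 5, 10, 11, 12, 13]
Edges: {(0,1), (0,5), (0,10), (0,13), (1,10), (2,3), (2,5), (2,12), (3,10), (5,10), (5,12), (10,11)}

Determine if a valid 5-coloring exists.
Yes, G is 5-colorable

A valid 5-coloring: color 1: [2, 10, 13]; color 2: [0, 3, 11, 12]; color 3: [1, 5].
(χ(G) = 3 ≤ 5.)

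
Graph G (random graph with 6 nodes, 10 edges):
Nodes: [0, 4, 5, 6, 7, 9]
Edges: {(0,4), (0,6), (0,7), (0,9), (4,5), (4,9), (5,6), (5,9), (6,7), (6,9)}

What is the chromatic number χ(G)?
χ(G) = 3

Clique number ω(G) = 3 (lower bound: χ ≥ ω).
The clique on [0, 4, 9] has size 3, forcing χ ≥ 3, and the coloring below uses 3 colors, so χ(G) = 3.
A valid 3-coloring: color 1: [0, 5]; color 2: [7, 9]; color 3: [4, 6].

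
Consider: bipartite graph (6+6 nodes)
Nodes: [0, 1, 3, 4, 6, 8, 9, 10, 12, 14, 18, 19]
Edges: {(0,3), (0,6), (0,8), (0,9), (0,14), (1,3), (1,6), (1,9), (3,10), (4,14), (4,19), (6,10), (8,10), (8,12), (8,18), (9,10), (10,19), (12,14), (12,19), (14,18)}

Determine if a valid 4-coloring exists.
Yes, G is 4-colorable

A valid 4-coloring: color 1: [0, 1, 4, 10, 12, 18]; color 2: [3, 6, 8, 9, 14, 19].
(χ(G) = 2 ≤ 4.)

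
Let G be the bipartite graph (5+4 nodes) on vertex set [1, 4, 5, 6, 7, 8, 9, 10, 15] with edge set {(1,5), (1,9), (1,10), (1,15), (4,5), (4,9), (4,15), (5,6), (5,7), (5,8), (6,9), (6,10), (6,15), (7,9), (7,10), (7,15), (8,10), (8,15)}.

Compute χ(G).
χ(G) = 2

Clique number ω(G) = 2 (lower bound: χ ≥ ω).
The graph is bipartite (no odd cycle), so 2 colors suffice: χ(G) = 2.
A valid 2-coloring: color 1: [5, 9, 10, 15]; color 2: [1, 4, 6, 7, 8].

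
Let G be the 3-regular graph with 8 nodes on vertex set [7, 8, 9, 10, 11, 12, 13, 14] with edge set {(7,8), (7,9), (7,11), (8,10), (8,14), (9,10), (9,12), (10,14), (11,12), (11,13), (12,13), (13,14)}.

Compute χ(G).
Clique number ω(G) = 3 (lower bound: χ ≥ ω).
The clique on [8, 10, 14] has size 3, forcing χ ≥ 3, and the coloring below uses 3 colors, so χ(G) = 3.
A valid 3-coloring: color 1: [7, 10, 12]; color 2: [8, 9, 13]; color 3: [11, 14].

χ(G) = 3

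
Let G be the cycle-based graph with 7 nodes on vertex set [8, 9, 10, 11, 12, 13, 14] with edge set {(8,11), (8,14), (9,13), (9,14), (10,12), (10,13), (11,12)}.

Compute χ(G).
Clique number ω(G) = 2 (lower bound: χ ≥ ω).
Odd cycle [13, 10, 12, 11, 8, 14, 9] needs 3 colors (χ ≥ 3).
The coloring below uses 3 colors, so χ(G) = 3.
A valid 3-coloring: color 1: [12, 13, 14]; color 2: [9, 10, 11]; color 3: [8].

χ(G) = 3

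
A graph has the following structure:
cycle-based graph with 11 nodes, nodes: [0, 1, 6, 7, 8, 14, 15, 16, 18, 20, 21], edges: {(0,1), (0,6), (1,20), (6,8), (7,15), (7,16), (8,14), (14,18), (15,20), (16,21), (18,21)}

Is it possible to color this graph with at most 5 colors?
Yes, G is 5-colorable

A valid 5-coloring: color 1: [6, 7, 14, 20, 21]; color 2: [0, 8, 15, 16, 18]; color 3: [1].
(χ(G) = 3 ≤ 5.)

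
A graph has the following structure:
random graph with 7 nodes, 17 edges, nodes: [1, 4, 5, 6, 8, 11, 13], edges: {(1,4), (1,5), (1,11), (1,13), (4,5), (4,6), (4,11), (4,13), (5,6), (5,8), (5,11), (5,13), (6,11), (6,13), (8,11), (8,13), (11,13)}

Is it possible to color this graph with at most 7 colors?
Yes, G is 7-colorable

A valid 7-coloring: color 1: [11]; color 2: [13]; color 3: [5]; color 4: [4, 8]; color 5: [1, 6].
(χ(G) = 5 ≤ 7.)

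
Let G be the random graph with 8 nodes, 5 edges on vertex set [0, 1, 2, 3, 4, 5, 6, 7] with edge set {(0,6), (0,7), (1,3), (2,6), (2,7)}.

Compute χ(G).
χ(G) = 2

Clique number ω(G) = 2 (lower bound: χ ≥ ω).
The graph is bipartite (no odd cycle), so 2 colors suffice: χ(G) = 2.
A valid 2-coloring: color 1: [1, 4, 5, 6, 7]; color 2: [0, 2, 3].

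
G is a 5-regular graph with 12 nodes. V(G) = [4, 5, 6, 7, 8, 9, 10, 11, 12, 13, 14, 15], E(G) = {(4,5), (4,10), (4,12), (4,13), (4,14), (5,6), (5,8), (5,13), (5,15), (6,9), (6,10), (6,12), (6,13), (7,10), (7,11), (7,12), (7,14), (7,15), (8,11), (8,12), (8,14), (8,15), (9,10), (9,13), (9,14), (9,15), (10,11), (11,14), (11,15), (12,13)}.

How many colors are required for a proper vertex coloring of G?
χ(G) = 3

Clique number ω(G) = 3 (lower bound: χ ≥ ω).
The clique on [4, 12, 13] has size 3, forcing χ ≥ 3, and the coloring below uses 3 colors, so χ(G) = 3.
A valid 3-coloring: color 1: [4, 6, 7, 8]; color 2: [10, 13, 14, 15]; color 3: [5, 9, 11, 12].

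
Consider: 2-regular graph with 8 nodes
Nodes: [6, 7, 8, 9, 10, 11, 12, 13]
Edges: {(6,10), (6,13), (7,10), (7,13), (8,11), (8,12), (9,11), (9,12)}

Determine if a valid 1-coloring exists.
Edge (6,10) forces its endpoints to differ, so 1 color is not enough.

No, G is not 1-colorable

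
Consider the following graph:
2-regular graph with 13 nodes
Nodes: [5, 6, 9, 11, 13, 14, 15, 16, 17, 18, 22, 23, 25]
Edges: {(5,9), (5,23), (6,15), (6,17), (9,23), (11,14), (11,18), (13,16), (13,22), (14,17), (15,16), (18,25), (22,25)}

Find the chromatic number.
χ(G) = 3

Clique number ω(G) = 3 (lower bound: χ ≥ ω).
The clique on [5, 9, 23] has size 3, forcing χ ≥ 3, and the coloring below uses 3 colors, so χ(G) = 3.
A valid 3-coloring: color 1: [5, 6, 14, 16, 18, 22]; color 2: [9, 11, 13, 15, 17, 25]; color 3: [23].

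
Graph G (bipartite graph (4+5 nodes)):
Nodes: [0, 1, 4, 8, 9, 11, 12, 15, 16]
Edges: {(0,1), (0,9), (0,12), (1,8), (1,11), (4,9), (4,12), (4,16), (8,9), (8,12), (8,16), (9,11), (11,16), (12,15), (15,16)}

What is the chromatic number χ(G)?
χ(G) = 2

Clique number ω(G) = 2 (lower bound: χ ≥ ω).
The graph is bipartite (no odd cycle), so 2 colors suffice: χ(G) = 2.
A valid 2-coloring: color 1: [1, 9, 12, 16]; color 2: [0, 4, 8, 11, 15].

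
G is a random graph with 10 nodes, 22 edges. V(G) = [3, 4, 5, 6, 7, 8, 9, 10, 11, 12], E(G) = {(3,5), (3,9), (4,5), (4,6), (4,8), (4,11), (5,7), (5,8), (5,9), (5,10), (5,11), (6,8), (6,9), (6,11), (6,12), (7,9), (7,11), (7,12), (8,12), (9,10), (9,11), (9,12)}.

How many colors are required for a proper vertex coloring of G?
Clique number ω(G) = 4 (lower bound: χ ≥ ω).
The clique on [5, 7, 9, 11] has size 4, forcing χ ≥ 4, and the coloring below uses 4 colors, so χ(G) = 4.
A valid 4-coloring: color 1: [4, 9]; color 2: [5, 6]; color 3: [3, 10, 11, 12]; color 4: [7, 8].

χ(G) = 4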